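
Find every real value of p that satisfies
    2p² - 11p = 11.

p = -0.8642 or p = 6.3642

Rearrange to standard form: 2p² - 11p - 11 = 0.
Discriminant: (-11)² − 4·2·(-11) = 209.
Quadratic formula: p = (11 ± √209) / 4.
So p = 11/4 + √(209)/4 ≈ 6.3642 or p = 11/4 - √(209)/4 ≈ -0.8642.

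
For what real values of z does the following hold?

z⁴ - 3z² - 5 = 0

Let u = z². The equation becomes u² - 3u - 5 = 0.
By the quadratic formula, u = 3/2 + √(29)/2 or u = 3/2 - √(29)/2.
z² = 3/2 + √(29)/2 gives z = ±√(3/2 + √(29)/2) ≈ ±2.0476.
z² = 3/2 - √(29)/2 < 0 has no real solution.

z = -2.0476 or z = 2.0476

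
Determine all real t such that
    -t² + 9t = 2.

Rearrange to standard form: -t² + 9t - 2 = 0.
Discriminant: (9)² − 4·(-1)·(-2) = 73.
Quadratic formula: t = (-9 ± √73) / (-2).
So t = 9/2 - √(73)/2 ≈ 0.228 or t = √(73)/2 + 9/2 ≈ 8.772.

t = 0.228 or t = 8.772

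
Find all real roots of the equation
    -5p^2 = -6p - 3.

p = -0.3798 or p = 1.5798

Rearrange to standard form: -5p^2 + 6p + 3 = 0.
Discriminant: (6)^2 - 4*(-5)*3 = 96.
Quadratic formula: p = (-6 +/- sqrt(96)) / (-10).
So p = 3/5 - 2*sqrt(6)/5 ~= -0.3798 or p = 3/5 + 2*sqrt(6)/5 ~= 1.5798.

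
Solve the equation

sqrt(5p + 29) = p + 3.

Square both sides: 5p + 29 = (p + 3)^2.
Expand and rearrange: p^2 + p - 20 = 0.
Solving gives p = 4 or p = -5.
Check each candidate in the original equation:
  p = 4: sqrt(49) = 7, while p + 3 = 7 — valid.
  p = -5: sqrt(4) = 2, while p + 3 = -2 — extraneous.

p = 4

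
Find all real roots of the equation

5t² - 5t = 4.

Rearrange to standard form: 5t² - 5t - 4 = 0.
Discriminant: (-5)² − 4·5·(-4) = 105.
Quadratic formula: t = (5 ± √105) / 10.
So t = 1/2 + √(105)/10 ≈ 1.5247 or t = 1/2 - √(105)/10 ≈ -0.5247.

t = -0.5247 or t = 1.5247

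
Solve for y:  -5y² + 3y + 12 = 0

Discriminant: (3)² − 4·(-5)·12 = 249.
Quadratic formula: y = (-3 ± √249) / (-10).
So y = 3/10 - √(249)/10 ≈ -1.278 or y = 3/10 + √(249)/10 ≈ 1.878.

y = -1.278 or y = 1.878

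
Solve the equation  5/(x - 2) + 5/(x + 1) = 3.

x = -0.0756 or x = 4.4089

Multiply both sides by (x - 2)(x + 1):
5(x + 1) + 5(x - 2) = 3(x - 2)(x + 1).
Expand and collect terms: 3x^2 - 13x - 1 = 0.
By the quadratic formula, x = (13 +/- sqrt(181)) / 6, so x ~= 4.4089 or x ~= -0.0756.
Neither value makes a denominator zero (x != 2, x != -1), so both are valid.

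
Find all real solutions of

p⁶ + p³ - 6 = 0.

Let u = p³. The equation becomes u² + u - 6 = 0.
Factor: (u + 3)(u - 2) = 0, so u = -3 or u = 2.
p³ = -3 gives p = -∛(3) ≈ -1.4422.
p³ = 2 gives p = ∛(2) ≈ 1.2599.

p = -1.4422 or p = 1.2599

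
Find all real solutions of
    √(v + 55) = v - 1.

v = 9

Square both sides: v + 55 = (v - 1)².
Expand and rearrange: v² - 3v - 54 = 0.
Solving gives v = 9 or v = -6.
Check each candidate in the original equation:
  v = 9: √(64) = 8, while v - 1 = 8 — valid.
  v = -6: √(49) = 7, while v - 1 = -7 — extraneous.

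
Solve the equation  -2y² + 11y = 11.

Rearrange to standard form: -2y² + 11y - 11 = 0.
Discriminant: (11)² − 4·(-2)·(-11) = 33.
Quadratic formula: y = (-11 ± √33) / (-4).
So y = 11/4 - √(33)/4 ≈ 1.3139 or y = √(33)/4 + 11/4 ≈ 4.1861.

y = 1.3139 or y = 4.1861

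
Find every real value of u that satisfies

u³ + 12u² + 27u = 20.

u = -8.5826 or u = -4 or u = 0.5826

Rearrange: u³ + 12u² + 27u - 20 = 0.
Possible rational roots are divisors of -20. Testing u = -4 gives 0, so (u + 4) is a factor.
Divide: u³ + 12u² + 27u - 20 = (u + 4)(u² + 8u - 5).
Apply the quadratic formula to u² + 8u - 5 = 0: u = (-8 ± √84)/2, i.e. u ≈ 0.5826 or u ≈ -8.5826.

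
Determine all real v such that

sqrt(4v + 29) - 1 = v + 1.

v = 5

Isolate the radical: sqrt(4v + 29) = v + 2.
Square both sides: 4v + 29 = (v + 2)^2.
Expand and rearrange: v^2 - 25 = 0.
Solving gives v = 5 or v = -5.
Check each candidate in the original equation:
  v = 5: sqrt(49) = 7, while v + 2 = 7 — valid.
  v = -5: sqrt(9) = 3, while v + 2 = -3 — extraneous.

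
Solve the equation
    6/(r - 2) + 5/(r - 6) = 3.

r = 3.246 or r = 8.4207

Multiply both sides by (r - 2)(r - 6):
6(r - 6) + 5(r - 2) = 3(r - 2)(r - 6).
Expand and collect terms: 3r^2 - 35r + 82 = 0.
By the quadratic formula, r = (35 +/- sqrt(241)) / 6, so r ~= 8.4207 or r ~= 3.246.
Neither value makes a denominator zero (r != 2, r != 6), so both are valid.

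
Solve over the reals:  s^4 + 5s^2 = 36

Let u = s^2. The equation becomes u^2 + 5u - 36 = 0.
Factor: (u + 9)(u - 4) = 0, so u = -9 or u = 4.
s^2 = -9 < 0 has no real solution.
s^2 = 4 gives s = +/-2.

s = -2 or s = 2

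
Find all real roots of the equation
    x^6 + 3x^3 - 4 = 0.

x = -1.5874 or x = 1

Let u = x^3. The equation becomes u^2 + 3u - 4 = 0.
Factor: (u + 4)(u - 1) = 0, so u = -4 or u = 1.
x^3 = -4 gives x = -(4)^(1/3) ~= -1.5874.
x^3 = 1 gives x = 1.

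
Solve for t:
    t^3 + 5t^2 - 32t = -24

t = -8.899 or t = 0.899 or t = 3

Rearrange: t^3 + 5t^2 - 32t + 24 = 0.
Possible rational roots are divisors of 24. Testing t = 3 gives 0, so (t - 3) is a factor.
Divide: t^3 + 5t^2 - 32t + 24 = (t - 3)(t^2 + 8t - 8).
Apply the quadratic formula to t^2 + 8t - 8 = 0: t = (-8 +/- sqrt(96))/2, i.e. t ~= 0.899 or t ~= -8.899.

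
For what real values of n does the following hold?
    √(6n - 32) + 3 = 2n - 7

Isolate the radical: √(6n - 32) = 2n - 10.
Square both sides: 6n - 32 = (2n - 10)².
Expand and rearrange: 4n² - 46n + 132 = 0.
Solving gives n = 6 or n = 5.5.
Check each candidate in the original equation:
  n = 6: √(4) = 2, while 2n - 10 = 2 — valid.
  n = 5.5: √(1) = 1, while 2n - 10 = 1 — valid.

n = 5.5 or n = 6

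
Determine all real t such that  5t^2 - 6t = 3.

Rearrange to standard form: 5t^2 - 6t - 3 = 0.
Discriminant: (-6)^2 - 4*5*(-3) = 96.
Quadratic formula: t = (6 +/- sqrt(96)) / 10.
So t = 3/5 + 2*sqrt(6)/5 ~= 1.5798 or t = 3/5 - 2*sqrt(6)/5 ~= -0.3798.

t = -0.3798 or t = 1.5798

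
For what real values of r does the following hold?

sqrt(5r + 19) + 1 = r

r = 9

Isolate the radical: sqrt(5r + 19) = r - 1.
Square both sides: 5r + 19 = (r - 1)^2.
Expand and rearrange: r^2 - 7r - 18 = 0.
Solving gives r = 9 or r = -2.
Check each candidate in the original equation:
  r = 9: sqrt(64) = 8, while r - 1 = 8 — valid.
  r = -2: sqrt(9) = 3, while r - 1 = -3 — extraneous.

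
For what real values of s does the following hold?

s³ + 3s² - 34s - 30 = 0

s = -7.1623 or s = -0.8377 or s = 5

Possible rational roots are divisors of -30. Testing s = 5 gives 0, so (s - 5) is a factor.
Divide: s³ + 3s² - 34s - 30 = (s - 5)(s² + 8s + 6).
Apply the quadratic formula to s² + 8s + 6 = 0: s = (-8 ± √40)/2, i.e. s ≈ -0.8377 or s ≈ -7.1623.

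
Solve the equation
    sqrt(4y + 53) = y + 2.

y = 7

Square both sides: 4y + 53 = (y + 2)^2.
Expand and rearrange: y^2 - 49 = 0.
Solving gives y = 7 or y = -7.
Check each candidate in the original equation:
  y = 7: sqrt(81) = 9, while y + 2 = 9 — valid.
  y = -7: sqrt(25) = 5, while y + 2 = -5 — extraneous.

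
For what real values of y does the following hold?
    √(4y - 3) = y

y = 1 or y = 3

Square both sides: 4y - 3 = (y)².
Expand and rearrange: y² - 4y + 3 = 0.
Solving gives y = 3 or y = 1.
Check each candidate in the original equation:
  y = 3: √(9) = 3, while y = 3 — valid.
  y = 1: √(1) = 1, while y = 1 — valid.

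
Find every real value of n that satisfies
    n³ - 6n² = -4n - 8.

Rearrange: n³ - 6n² + 4n + 8 = 0.
Possible rational roots are divisors of 8. Testing n = 2 gives 0, so (n - 2) is a factor.
Divide: n³ - 6n² + 4n + 8 = (n - 2)(n² - 4n - 4).
Apply the quadratic formula to n² - 4n - 4 = 0: n = (4 ± √32)/2, i.e. n ≈ 4.8284 or n ≈ -0.8284.

n = -0.8284 or n = 2 or n = 4.8284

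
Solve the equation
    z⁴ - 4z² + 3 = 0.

z = -1.7321 or z = -1 or z = 1 or z = 1.7321

Let u = z². The equation becomes u² - 4u + 3 = 0.
Factor: (u - 1)(u - 3) = 0, so u = 1 or u = 3.
z² = 1 gives z = ±1.
z² = 3 gives z = ±√(3) ≈ ±1.7321.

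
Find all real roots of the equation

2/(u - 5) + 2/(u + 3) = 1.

Multiply both sides by (u - 5)(u + 3):
2(u + 3) + 2(u - 5) = (u - 5)(u + 3).
Expand and collect terms: u^2 - 6u - 11 = 0.
By the quadratic formula, u = (6 +/- sqrt(80)) / 2, so u ~= 7.4721 or u ~= -1.4721.
Neither value makes a denominator zero (u != 5, u != -3), so both are valid.

u = -1.4721 or u = 7.4721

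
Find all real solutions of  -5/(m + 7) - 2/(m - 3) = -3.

Multiply both sides by (m + 7)(m - 3):
-5(m - 3) - 2(m + 7) = -3(m + 7)(m - 3).
Expand and collect terms: -3m^2 - 5m + 62 = 0.
By the quadratic formula, m = (5 +/- sqrt(769)) / -6, so m ~= -5.4551 or m ~= 3.7885.
Neither value makes a denominator zero (m != -7, m != 3), so both are valid.

m = -5.4551 or m = 3.7885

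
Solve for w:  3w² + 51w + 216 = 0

Factor: 3(w + 9)(w + 8) = 0.
So w = -9 or w = -8.

w = -9 or w = -8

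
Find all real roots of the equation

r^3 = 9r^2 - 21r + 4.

r = 0.2087 or r = 4 or r = 4.7913

Rearrange: r^3 - 9r^2 + 21r - 4 = 0.
Possible rational roots are divisors of -4. Testing r = 4 gives 0, so (r - 4) is a factor.
Divide: r^3 - 9r^2 + 21r - 4 = (r - 4)(r^2 - 5r + 1).
Apply the quadratic formula to r^2 - 5r + 1 = 0: r = (5 +/- sqrt(21))/2, i.e. r ~= 4.7913 or r ~= 0.2087.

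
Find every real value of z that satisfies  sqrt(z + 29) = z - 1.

Square both sides: z + 29 = (z - 1)^2.
Expand and rearrange: z^2 - 3z - 28 = 0.
Solving gives z = 7 or z = -4.
Check each candidate in the original equation:
  z = 7: sqrt(36) = 6, while z - 1 = 6 — valid.
  z = -4: sqrt(25) = 5, while z - 1 = -5 — extraneous.

z = 7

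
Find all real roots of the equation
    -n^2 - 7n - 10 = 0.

Factor: -1(n + 5)(n + 2) = 0.
So n = -5 or n = -2.

n = -5 or n = -2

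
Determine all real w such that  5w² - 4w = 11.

Rearrange to standard form: 5w² - 4w - 11 = 0.
Discriminant: (-4)² − 4·5·(-11) = 236.
Quadratic formula: w = (4 ± √236) / 10.
So w = 2/5 + √(59)/5 ≈ 1.9362 or w = 2/5 - √(59)/5 ≈ -1.1362.

w = -1.1362 or w = 1.9362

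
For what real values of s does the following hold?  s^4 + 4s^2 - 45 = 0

s = -2.2361 or s = 2.2361

Let u = s^2. The equation becomes u^2 + 4u - 45 = 0.
Factor: (u - 5)(u + 9) = 0, so u = 5 or u = -9.
s^2 = 5 gives s = +/-sqrt(5) ~= +/-2.2361.
s^2 = -9 < 0 has no real solution.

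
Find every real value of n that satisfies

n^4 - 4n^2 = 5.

Let u = n^2. The equation becomes u^2 - 4u - 5 = 0.
Factor: (u + 1)(u - 5) = 0, so u = -1 or u = 5.
n^2 = -1 < 0 has no real solution.
n^2 = 5 gives n = +/-sqrt(5) ~= +/-2.2361.

n = -2.2361 or n = 2.2361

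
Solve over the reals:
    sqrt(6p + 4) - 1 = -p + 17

p = 10

Isolate the radical: sqrt(6p + 4) = -p + 18.
Square both sides: 6p + 4 = (-p + 18)^2.
Expand and rearrange: p^2 - 42p + 320 = 0.
Solving gives p = 32 or p = 10.
Check each candidate in the original equation:
  p = 32: sqrt(196) = 14, while -p + 18 = -14 — extraneous.
  p = 10: sqrt(64) = 8, while -p + 18 = 8 — valid.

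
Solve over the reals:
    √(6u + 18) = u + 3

Square both sides: 6u + 18 = (u + 3)².
Expand and rearrange: u² - 9 = 0.
Solving gives u = 3 or u = -3.
Check each candidate in the original equation:
  u = 3: √(36) = 6, while u + 3 = 6 — valid.
  u = -3: √(0) = 0, while u + 3 = 0 — valid.

u = -3 or u = 3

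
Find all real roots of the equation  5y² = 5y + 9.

Rearrange to standard form: 5y² - 5y - 9 = 0.
Discriminant: (-5)² − 4·5·(-9) = 205.
Quadratic formula: y = (5 ± √205) / 10.
So y = 1/2 + √(205)/10 ≈ 1.9318 or y = 1/2 - √(205)/10 ≈ -0.9318.

y = -0.9318 or y = 1.9318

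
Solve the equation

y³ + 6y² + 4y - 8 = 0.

Possible rational roots are divisors of -8. Testing y = -2 gives 0, so (y + 2) is a factor.
Divide: y³ + 6y² + 4y - 8 = (y + 2)(y² + 4y - 4).
Apply the quadratic formula to y² + 4y - 4 = 0: y = (-4 ± √32)/2, i.e. y ≈ 0.8284 or y ≈ -4.8284.

y = -4.8284 or y = -2 or y = 0.8284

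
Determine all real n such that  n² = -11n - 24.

n = -8 or n = -3

Bring every term to one side: n² + 11n + 24 = 0.
Factor: (n + 3)(n + 8) = 0.
So n = -3 or n = -8.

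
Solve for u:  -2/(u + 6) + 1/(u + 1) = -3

u = -5.277 or u = -1.3897

Multiply both sides by (u + 6)(u + 1):
-2(u + 1) + (u + 6) = -3(u + 6)(u + 1).
Expand and collect terms: -3u² - 20u - 22 = 0.
By the quadratic formula, u = (20 ± √136) / -6, so u ≈ -5.277 or u ≈ -1.3897.
Neither value makes a denominator zero (u ≠ -6, u ≠ -1), so both are valid.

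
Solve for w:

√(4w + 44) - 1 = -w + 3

w = -2

Isolate the radical: √(4w + 44) = -w + 4.
Square both sides: 4w + 44 = (-w + 4)².
Expand and rearrange: w² - 12w - 28 = 0.
Solving gives w = 14 or w = -2.
Check each candidate in the original equation:
  w = 14: √(100) = 10, while -w + 4 = -10 — extraneous.
  w = -2: √(36) = 6, while -w + 4 = 6 — valid.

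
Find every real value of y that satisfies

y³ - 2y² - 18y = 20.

y = -2 or y = -1.7417 or y = 5.7417

Rearrange: y³ - 2y² - 18y - 20 = 0.
Possible rational roots are divisors of -20. Testing y = -2 gives 0, so (y + 2) is a factor.
Divide: y³ - 2y² - 18y - 20 = (y + 2)(y² - 4y - 10).
Apply the quadratic formula to y² - 4y - 10 = 0: y = (4 ± √56)/2, i.e. y ≈ 5.7417 or y ≈ -1.7417.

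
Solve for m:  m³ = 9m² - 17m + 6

m = 0.4586 or m = 2 or m = 6.5414

Rearrange: m³ - 9m² + 17m - 6 = 0.
Possible rational roots are divisors of -6. Testing m = 2 gives 0, so (m - 2) is a factor.
Divide: m³ - 9m² + 17m - 6 = (m - 2)(m² - 7m + 3).
Apply the quadratic formula to m² - 7m + 3 = 0: m = (7 ± √37)/2, i.e. m ≈ 6.5414 or m ≈ 0.4586.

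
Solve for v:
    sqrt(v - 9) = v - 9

v = 9 or v = 10

Square both sides: v - 9 = (v - 9)^2.
Expand and rearrange: v^2 - 19v + 90 = 0.
Solving gives v = 10 or v = 9.
Check each candidate in the original equation:
  v = 10: sqrt(1) = 1, while v - 9 = 1 — valid.
  v = 9: sqrt(0) = 0, while v - 9 = 0 — valid.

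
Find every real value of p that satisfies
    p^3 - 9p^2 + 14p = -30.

p = -1.1623 or p = 5 or p = 5.1623

Rearrange: p^3 - 9p^2 + 14p + 30 = 0.
Possible rational roots are divisors of 30. Testing p = 5 gives 0, so (p - 5) is a factor.
Divide: p^3 - 9p^2 + 14p + 30 = (p - 5)(p^2 - 4p - 6).
Apply the quadratic formula to p^2 - 4p - 6 = 0: p = (4 +/- sqrt(40))/2, i.e. p ~= 5.1623 or p ~= -1.1623.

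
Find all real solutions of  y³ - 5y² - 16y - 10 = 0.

y = -1.3589 or y = -1 or y = 7.3589

Possible rational roots are divisors of -10. Testing y = -1 gives 0, so (y + 1) is a factor.
Divide: y³ - 5y² - 16y - 10 = (y + 1)(y² - 6y - 10).
Apply the quadratic formula to y² - 6y - 10 = 0: y = (6 ± √76)/2, i.e. y ≈ 7.3589 or y ≈ -1.3589.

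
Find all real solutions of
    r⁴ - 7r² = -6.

Let u = r². The equation becomes u² - 7u + 6 = 0.
Factor: (u - 1)(u - 6) = 0, so u = 1 or u = 6.
r² = 1 gives r = ±1.
r² = 6 gives r = ±√(6) ≈ ±2.4495.

r = -2.4495 or r = -1 or r = 1 or r = 2.4495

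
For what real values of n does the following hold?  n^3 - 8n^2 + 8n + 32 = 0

Possible rational roots are divisors of 32. Testing n = 4 gives 0, so (n - 4) is a factor.
Divide: n^3 - 8n^2 + 8n + 32 = (n - 4)(n^2 - 4n - 8).
Apply the quadratic formula to n^2 - 4n - 8 = 0: n = (4 +/- sqrt(48))/2, i.e. n ~= 5.4641 or n ~= -1.4641.

n = -1.4641 or n = 4 or n = 5.4641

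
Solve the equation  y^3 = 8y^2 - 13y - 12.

Rearrange: y^3 - 8y^2 + 13y + 12 = 0.
Possible rational roots are divisors of 12. Testing y = 4 gives 0, so (y - 4) is a factor.
Divide: y^3 - 8y^2 + 13y + 12 = (y - 4)(y^2 - 4y - 3).
Apply the quadratic formula to y^2 - 4y - 3 = 0: y = (4 +/- sqrt(28))/2, i.e. y ~= 4.6458 or y ~= -0.6458.

y = -0.6458 or y = 4 or y = 4.6458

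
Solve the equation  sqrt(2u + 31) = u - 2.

Square both sides: 2u + 31 = (u - 2)^2.
Expand and rearrange: u^2 - 6u - 27 = 0.
Solving gives u = 9 or u = -3.
Check each candidate in the original equation:
  u = 9: sqrt(49) = 7, while u - 2 = 7 — valid.
  u = -3: sqrt(25) = 5, while u - 2 = -5 — extraneous.

u = 9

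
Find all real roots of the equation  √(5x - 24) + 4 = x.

Isolate the radical: √(5x - 24) = x - 4.
Square both sides: 5x - 24 = (x - 4)².
Expand and rearrange: x² - 13x + 40 = 0.
Solving gives x = 8 or x = 5.
Check each candidate in the original equation:
  x = 8: √(16) = 4, while x - 4 = 4 — valid.
  x = 5: √(1) = 1, while x - 4 = 1 — valid.

x = 5 or x = 8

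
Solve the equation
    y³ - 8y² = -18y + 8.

Rearrange: y³ - 8y² + 18y - 8 = 0.
Possible rational roots are divisors of -8. Testing y = 4 gives 0, so (y - 4) is a factor.
Divide: y³ - 8y² + 18y - 8 = (y - 4)(y² - 4y + 2).
Apply the quadratic formula to y² - 4y + 2 = 0: y = (4 ± √8)/2, i.e. y ≈ 3.4142 or y ≈ 0.5858.

y = 0.5858 or y = 3.4142 or y = 4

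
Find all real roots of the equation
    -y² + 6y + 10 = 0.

Discriminant: (6)² − 4·(-1)·10 = 76.
Quadratic formula: y = (-6 ± √76) / (-2).
So y = 3 - √(19) ≈ -1.3589 or y = 3 + √(19) ≈ 7.3589.

y = -1.3589 or y = 7.3589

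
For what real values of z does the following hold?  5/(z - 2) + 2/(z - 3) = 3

Multiply both sides by (z - 2)(z - 3):
5(z - 3) + 2(z - 2) = 3(z - 2)(z - 3).
Expand and collect terms: 3z^2 - 22z + 37 = 0.
By the quadratic formula, z = (22 +/- sqrt(40)) / 6, so z ~= 4.7208 or z ~= 2.6126.
Neither value makes a denominator zero (z != 2, z != 3), so both are valid.

z = 2.6126 or z = 4.7208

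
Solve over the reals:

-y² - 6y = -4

y = -6.6056 or y = 0.6056

Rearrange to standard form: -y² - 6y + 4 = 0.
Discriminant: (-6)² − 4·(-1)·4 = 52.
Quadratic formula: y = (6 ± √52) / (-2).
So y = -√(13) - 3 ≈ -6.6056 or y = -3 + √(13) ≈ 0.6056.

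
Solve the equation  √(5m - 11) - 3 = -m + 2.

Isolate the radical: √(5m - 11) = -m + 5.
Square both sides: 5m - 11 = (-m + 5)².
Expand and rearrange: m² - 15m + 36 = 0.
Solving gives m = 12 or m = 3.
Check each candidate in the original equation:
  m = 12: √(49) = 7, while -m + 5 = -7 — extraneous.
  m = 3: √(4) = 2, while -m + 5 = 2 — valid.

m = 3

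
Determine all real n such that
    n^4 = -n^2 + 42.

Let u = n^2. The equation becomes u^2 + u - 42 = 0.
Factor: (u - 6)(u + 7) = 0, so u = 6 or u = -7.
n^2 = 6 gives n = +/-sqrt(6) ~= +/-2.4495.
n^2 = -7 < 0 has no real solution.

n = -2.4495 or n = 2.4495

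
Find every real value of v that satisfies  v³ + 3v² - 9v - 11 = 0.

Possible rational roots are divisors of -11. Testing v = -1 gives 0, so (v + 1) is a factor.
Divide: v³ + 3v² - 9v - 11 = (v + 1)(v² + 2v - 11).
Apply the quadratic formula to v² + 2v - 11 = 0: v = (-2 ± √48)/2, i.e. v ≈ 2.4641 or v ≈ -4.4641.

v = -4.4641 or v = -1 or v = 2.4641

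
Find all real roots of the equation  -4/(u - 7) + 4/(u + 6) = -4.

Multiply both sides by (u - 7)(u + 6):
-4(u + 6) + 4(u - 7) = -4(u - 7)(u + 6).
Expand and collect terms: -4u^2 + 4u + 220 = 0.
By the quadratic formula, u = (-4 +/- sqrt(3536)) / -8, so u ~= -6.933 or u ~= 7.933.
Neither value makes a denominator zero (u != 7, u != -6), so both are valid.

u = -6.933 or u = 7.933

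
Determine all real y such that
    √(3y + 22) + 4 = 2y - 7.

y = 9

Isolate the radical: √(3y + 22) = 2y - 11.
Square both sides: 3y + 22 = (2y - 11)².
Expand and rearrange: 4y² - 47y + 99 = 0.
Solving gives y = 9 or y = 2.75.
Check each candidate in the original equation:
  y = 9: √(49) = 7, while 2y - 11 = 7 — valid.
  y = 2.75: √(30.25) = 5.5, while 2y - 11 = -5.5 — extraneous.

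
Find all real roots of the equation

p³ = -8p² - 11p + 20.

p = -5 or p = -4 or p = 1

Rearrange: p³ + 8p² + 11p - 20 = 0.
Possible rational roots are divisors of -20. Testing p = -5 gives 0, so (p + 5) is a factor.
Divide: p³ + 8p² + 11p - 20 = (p + 5)(p² + 3p - 4).
Factor the quadratic: p = 1 or p = -4.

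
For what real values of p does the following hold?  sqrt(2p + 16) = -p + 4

p = 0

Square both sides: 2p + 16 = (-p + 4)^2.
Expand and rearrange: p^2 - 10p = 0.
Solving gives p = 10 or p = 0.
Check each candidate in the original equation:
  p = 10: sqrt(36) = 6, while -p + 4 = -6 — extraneous.
  p = 0: sqrt(16) = 4, while -p + 4 = 4 — valid.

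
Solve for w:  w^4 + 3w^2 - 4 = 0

w = -1 or w = 1

Let u = w^2. The equation becomes u^2 + 3u - 4 = 0.
Factor: (u + 4)(u - 1) = 0, so u = -4 or u = 1.
w^2 = -4 < 0 has no real solution.
w^2 = 1 gives w = +/-1.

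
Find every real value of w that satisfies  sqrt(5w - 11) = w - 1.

Square both sides: 5w - 11 = (w - 1)^2.
Expand and rearrange: w^2 - 7w + 12 = 0.
Solving gives w = 4 or w = 3.
Check each candidate in the original equation:
  w = 4: sqrt(9) = 3, while w - 1 = 3 — valid.
  w = 3: sqrt(4) = 2, while w - 1 = 2 — valid.

w = 3 or w = 4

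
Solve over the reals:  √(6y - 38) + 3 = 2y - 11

y = 9

Isolate the radical: √(6y - 38) = 2y - 14.
Square both sides: 6y - 38 = (2y - 14)².
Expand and rearrange: 4y² - 62y + 234 = 0.
Solving gives y = 9 or y = 6.5.
Check each candidate in the original equation:
  y = 9: √(16) = 4, while 2y - 14 = 4 — valid.
  y = 6.5: √(1) = 1, while 2y - 14 = -1 — extraneous.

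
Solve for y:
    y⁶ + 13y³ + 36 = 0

y = -2.0801 or y = -1.5874

Let u = y³. The equation becomes u² + 13u + 36 = 0.
Factor: (u + 9)(u + 4) = 0, so u = -9 or u = -4.
y³ = -9 gives y = -∛(9) ≈ -2.0801.
y³ = -4 gives y = -∛(4) ≈ -1.5874.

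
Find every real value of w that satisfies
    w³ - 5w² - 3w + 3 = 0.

w = -1 or w = 0.5505 or w = 5.4495

Possible rational roots are divisors of 3. Testing w = -1 gives 0, so (w + 1) is a factor.
Divide: w³ - 5w² - 3w + 3 = (w + 1)(w² - 6w + 3).
Apply the quadratic formula to w² - 6w + 3 = 0: w = (6 ± √24)/2, i.e. w ≈ 5.4495 or w ≈ 0.5505.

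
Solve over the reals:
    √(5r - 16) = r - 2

Square both sides: 5r - 16 = (r - 2)².
Expand and rearrange: r² - 9r + 20 = 0.
Solving gives r = 5 or r = 4.
Check each candidate in the original equation:
  r = 5: √(9) = 3, while r - 2 = 3 — valid.
  r = 4: √(4) = 2, while r - 2 = 2 — valid.

r = 4 or r = 5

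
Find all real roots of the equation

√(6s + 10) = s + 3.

Square both sides: 6s + 10 = (s + 3)².
Expand and rearrange: s² - 1 = 0.
Solving gives s = 1 or s = -1.
Check each candidate in the original equation:
  s = 1: √(16) = 4, while s + 3 = 4 — valid.
  s = -1: √(4) = 2, while s + 3 = 2 — valid.

s = -1 or s = 1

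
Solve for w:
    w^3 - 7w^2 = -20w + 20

w = 2

Rearrange: w^3 - 7w^2 + 20w - 20 = 0.
Possible rational roots are divisors of -20. Testing w = 2 gives 0, so (w - 2) is a factor.
Divide: w^3 - 7w^2 + 20w - 20 = (w - 2)(w^2 - 5w + 10).
The quadratic w^2 - 5w + 10 has discriminant -15 < 0, so no further real roots.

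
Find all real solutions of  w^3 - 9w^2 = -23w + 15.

Rearrange: w^3 - 9w^2 + 23w - 15 = 0.
Possible rational roots are divisors of -15. Testing w = 3 gives 0, so (w - 3) is a factor.
Divide: w^3 - 9w^2 + 23w - 15 = (w - 3)(w^2 - 6w + 5).
Factor the quadratic: w = 5 or w = 1.

w = 1 or w = 3 or w = 5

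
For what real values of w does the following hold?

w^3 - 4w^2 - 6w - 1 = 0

w = -1 or w = -0.1926 or w = 5.1926

Possible rational roots are divisors of -1. Testing w = -1 gives 0, so (w + 1) is a factor.
Divide: w^3 - 4w^2 - 6w - 1 = (w + 1)(w^2 - 5w - 1).
Apply the quadratic formula to w^2 - 5w - 1 = 0: w = (5 +/- sqrt(29))/2, i.e. w ~= 5.1926 or w ~= -0.1926.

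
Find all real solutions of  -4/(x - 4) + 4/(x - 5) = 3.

Multiply both sides by (x - 4)(x - 5):
-4(x - 5) + 4(x - 4) = 3(x - 4)(x - 5).
Expand and collect terms: 3x² - 27x + 56 = 0.
By the quadratic formula, x = (27 ± √57) / 6, so x ≈ 5.7583 or x ≈ 3.2417.
Neither value makes a denominator zero (x ≠ 4, x ≠ 5), so both are valid.

x = 3.2417 or x = 5.7583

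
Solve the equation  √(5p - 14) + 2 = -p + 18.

Isolate the radical: √(5p - 14) = -p + 16.
Square both sides: 5p - 14 = (-p + 16)².
Expand and rearrange: p² - 37p + 270 = 0.
Solving gives p = 27 or p = 10.
Check each candidate in the original equation:
  p = 27: √(121) = 11, while -p + 16 = -11 — extraneous.
  p = 10: √(36) = 6, while -p + 16 = 6 — valid.

p = 10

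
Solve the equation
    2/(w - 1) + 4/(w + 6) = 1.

Multiply both sides by (w - 1)(w + 6):
2(w + 6) + 4(w - 1) = (w - 1)(w + 6).
Expand and collect terms: w² - w - 14 = 0.
By the quadratic formula, w = (1 ± √57) / 2, so w ≈ 4.2749 or w ≈ -3.2749.
Neither value makes a denominator zero (w ≠ 1, w ≠ -6), so both are valid.

w = -3.2749 or w = 4.2749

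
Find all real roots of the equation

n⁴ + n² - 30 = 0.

Let u = n². The equation becomes u² + u - 30 = 0.
Factor: (u + 6)(u - 5) = 0, so u = -6 or u = 5.
n² = -6 < 0 has no real solution.
n² = 5 gives n = ±√(5) ≈ ±2.2361.

n = -2.2361 or n = 2.2361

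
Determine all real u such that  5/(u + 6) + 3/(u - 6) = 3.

Multiply both sides by (u + 6)(u - 6):
5(u - 6) + 3(u + 6) = 3(u + 6)(u - 6).
Expand and collect terms: 3u² - 8u - 96 = 0.
By the quadratic formula, u = (8 ± √1216) / 6, so u ≈ 7.1452 or u ≈ -4.4785.
Neither value makes a denominator zero (u ≠ -6, u ≠ 6), so both are valid.

u = -4.4785 or u = 7.1452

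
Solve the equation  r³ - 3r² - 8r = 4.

Rearrange: r³ - 3r² - 8r - 4 = 0.
Possible rational roots are divisors of -4. Testing r = -1 gives 0, so (r + 1) is a factor.
Divide: r³ - 3r² - 8r - 4 = (r + 1)(r² - 4r - 4).
Apply the quadratic formula to r² - 4r - 4 = 0: r = (4 ± √32)/2, i.e. r ≈ 4.8284 or r ≈ -0.8284.

r = -1 or r = -0.8284 or r = 4.8284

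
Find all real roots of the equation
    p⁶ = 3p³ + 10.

p = -1.2599 or p = 1.71

Let u = p³. The equation becomes u² - 3u - 10 = 0.
Factor: (u - 5)(u + 2) = 0, so u = 5 or u = -2.
p³ = 5 gives p = ∛(5) ≈ 1.71.
p³ = -2 gives p = -∛(2) ≈ -1.2599.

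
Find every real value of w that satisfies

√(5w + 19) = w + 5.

w = -3 or w = -2

Square both sides: 5w + 19 = (w + 5)².
Expand and rearrange: w² + 5w + 6 = 0.
Solving gives w = -2 or w = -3.
Check each candidate in the original equation:
  w = -2: √(9) = 3, while w + 5 = 3 — valid.
  w = -3: √(4) = 2, while w + 5 = 2 — valid.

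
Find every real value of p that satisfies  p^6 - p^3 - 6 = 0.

p = -1.2599 or p = 1.4422

Let u = p^3. The equation becomes u^2 - u - 6 = 0.
Factor: (u - 3)(u + 2) = 0, so u = 3 or u = -2.
p^3 = 3 gives p = (3)^(1/3) ~= 1.4422.
p^3 = -2 gives p = -(2)^(1/3) ~= -1.2599.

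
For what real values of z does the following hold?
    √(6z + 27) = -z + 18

z = 9

Square both sides: 6z + 27 = (-z + 18)².
Expand and rearrange: z² - 42z + 297 = 0.
Solving gives z = 33 or z = 9.
Check each candidate in the original equation:
  z = 33: √(225) = 15, while -z + 18 = -15 — extraneous.
  z = 9: √(81) = 9, while -z + 18 = 9 — valid.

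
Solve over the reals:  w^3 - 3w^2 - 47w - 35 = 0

Possible rational roots are divisors of -35. Testing w = -5 gives 0, so (w + 5) is a factor.
Divide: w^3 - 3w^2 - 47w - 35 = (w + 5)(w^2 - 8w - 7).
Apply the quadratic formula to w^2 - 8w - 7 = 0: w = (8 +/- sqrt(92))/2, i.e. w ~= 8.7958 or w ~= -0.7958.

w = -5 or w = -0.7958 or w = 8.7958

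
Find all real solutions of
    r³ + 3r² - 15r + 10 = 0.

r = -5.8541 or r = 0.8541 or r = 2

Possible rational roots are divisors of 10. Testing r = 2 gives 0, so (r - 2) is a factor.
Divide: r³ + 3r² - 15r + 10 = (r - 2)(r² + 5r - 5).
Apply the quadratic formula to r² + 5r - 5 = 0: r = (-5 ± √45)/2, i.e. r ≈ 0.8541 or r ≈ -5.8541.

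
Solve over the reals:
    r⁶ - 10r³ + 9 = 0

r = 1 or r = 2.0801

Let u = r³. The equation becomes u² - 10u + 9 = 0.
Factor: (u - 1)(u - 9) = 0, so u = 1 or u = 9.
r³ = 1 gives r = 1.
r³ = 9 gives r = ∛(9) ≈ 2.0801.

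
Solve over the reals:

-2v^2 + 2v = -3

Rearrange to standard form: -2v^2 + 2v + 3 = 0.
Discriminant: (2)^2 - 4*(-2)*3 = 28.
Quadratic formula: v = (-2 +/- sqrt(28)) / (-4).
So v = 1/2 - sqrt(7)/2 ~= -0.8229 or v = 1/2 + sqrt(7)/2 ~= 1.8229.

v = -0.8229 or v = 1.8229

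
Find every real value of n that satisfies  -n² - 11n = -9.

n = -11.765 or n = 0.765

Rearrange to standard form: -n² - 11n + 9 = 0.
Discriminant: (-11)² − 4·(-1)·9 = 157.
Quadratic formula: n = (11 ± √157) / (-2).
So n = -√(157)/2 - 11/2 ≈ -11.765 or n = -11/2 + √(157)/2 ≈ 0.765.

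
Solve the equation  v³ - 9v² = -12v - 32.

Rearrange: v³ - 9v² + 12v + 32 = 0.
Possible rational roots are divisors of 32. Testing v = 4 gives 0, so (v - 4) is a factor.
Divide: v³ - 9v² + 12v + 32 = (v - 4)(v² - 5v - 8).
Apply the quadratic formula to v² - 5v - 8 = 0: v = (5 ± √57)/2, i.e. v ≈ 6.2749 or v ≈ -1.2749.

v = -1.2749 or v = 4 or v = 6.2749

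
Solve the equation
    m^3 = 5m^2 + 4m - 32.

Rearrange: m^3 - 5m^2 - 4m + 32 = 0.
Possible rational roots are divisors of 32. Testing m = 4 gives 0, so (m - 4) is a factor.
Divide: m^3 - 5m^2 - 4m + 32 = (m - 4)(m^2 - m - 8).
Apply the quadratic formula to m^2 - m - 8 = 0: m = (1 +/- sqrt(33))/2, i.e. m ~= 3.3723 or m ~= -2.3723.

m = -2.3723 or m = 3.3723 or m = 4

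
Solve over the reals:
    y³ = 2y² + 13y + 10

Rearrange: y³ - 2y² - 13y - 10 = 0.
Possible rational roots are divisors of -10. Testing y = 5 gives 0, so (y - 5) is a factor.
Divide: y³ - 2y² - 13y - 10 = (y - 5)(y² + 3y + 2).
Factor the quadratic: y = -1 or y = -2.

y = -2 or y = -1 or y = 5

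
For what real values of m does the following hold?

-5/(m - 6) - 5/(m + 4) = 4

m = -5.4039 or m = 4.9039

Multiply both sides by (m - 6)(m + 4):
-5(m + 4) - 5(m - 6) = 4(m - 6)(m + 4).
Expand and collect terms: 4m^2 + 2m - 106 = 0.
By the quadratic formula, m = (-2 +/- sqrt(1700)) / 8, so m ~= 4.9039 or m ~= -5.4039.
Neither value makes a denominator zero (m != 6, m != -4), so both are valid.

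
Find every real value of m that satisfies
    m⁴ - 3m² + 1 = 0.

m = -1.618 or m = -0.618 or m = 0.618 or m = 1.618

Let u = m². The equation becomes u² - 3u + 1 = 0.
By the quadratic formula, u = √(5)/2 + 3/2 or u = 3/2 - √(5)/2.
m² = √(5)/2 + 3/2 gives m = ±(1/2 + √(5)/2) ≈ ±1.618.
m² = 3/2 - √(5)/2 gives m = ±(-1/2 + √(5)/2) ≈ ±0.618.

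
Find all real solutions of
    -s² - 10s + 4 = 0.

s = -10.3852 or s = 0.3852

Discriminant: (-10)² − 4·(-1)·4 = 116.
Quadratic formula: s = (10 ± √116) / (-2).
So s = -√(29) - 5 ≈ -10.3852 or s = -5 + √(29) ≈ 0.3852.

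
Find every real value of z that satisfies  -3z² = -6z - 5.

Rearrange to standard form: -3z² + 6z + 5 = 0.
Discriminant: (6)² − 4·(-3)·5 = 96.
Quadratic formula: z = (-6 ± √96) / (-6).
So z = 1 - 2·√(6)/3 ≈ -0.633 or z = 1 + 2·√(6)/3 ≈ 2.633.

z = -0.633 or z = 2.633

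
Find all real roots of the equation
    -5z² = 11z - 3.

z = -2.4454 or z = 0.2454

Rearrange to standard form: -5z² - 11z + 3 = 0.
Discriminant: (-11)² − 4·(-5)·3 = 181.
Quadratic formula: z = (11 ± √181) / (-10).
So z = -√(181)/10 - 11/10 ≈ -2.4454 or z = -11/10 + √(181)/10 ≈ 0.2454.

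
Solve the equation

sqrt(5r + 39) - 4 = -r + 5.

r = 2

Isolate the radical: sqrt(5r + 39) = -r + 9.
Square both sides: 5r + 39 = (-r + 9)^2.
Expand and rearrange: r^2 - 23r + 42 = 0.
Solving gives r = 21 or r = 2.
Check each candidate in the original equation:
  r = 21: sqrt(144) = 12, while -r + 9 = -12 — extraneous.
  r = 2: sqrt(49) = 7, while -r + 9 = 7 — valid.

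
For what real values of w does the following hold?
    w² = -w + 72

Bring every term to one side: w² + w - 72 = 0.
Factor: (w + 9)(w - 8) = 0.
So w = -9 or w = 8.

w = -9 or w = 8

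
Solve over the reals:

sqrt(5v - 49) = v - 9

Square both sides: 5v - 49 = (v - 9)^2.
Expand and rearrange: v^2 - 23v + 130 = 0.
Solving gives v = 13 or v = 10.
Check each candidate in the original equation:
  v = 13: sqrt(16) = 4, while v - 9 = 4 — valid.
  v = 10: sqrt(1) = 1, while v - 9 = 1 — valid.

v = 10 or v = 13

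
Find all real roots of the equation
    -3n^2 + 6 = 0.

n = -1.4142 or n = 1.4142

Discriminant: (0)^2 - 4*(-3)*6 = 72.
Quadratic formula: n = (0 +/- sqrt(72)) / (-6).
So n = -sqrt(2) ~= -1.4142 or n = sqrt(2) ~= 1.4142.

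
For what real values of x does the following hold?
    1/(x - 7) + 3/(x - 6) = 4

x = 6.5 or x = 7.5

Multiply both sides by (x - 7)(x - 6):
(x - 6) + 3(x - 7) = 4(x - 7)(x - 6).
Expand and collect terms: 4x^2 - 56x + 195 = 0.
Factor or apply the quadratic formula: x = 7.5 or x = 6.5.
Neither value makes a denominator zero (x != 7, x != 6), so both are valid.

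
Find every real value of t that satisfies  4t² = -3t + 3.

t = -1.3187 or t = 0.5687

Rearrange to standard form: 4t² + 3t - 3 = 0.
Discriminant: (3)² − 4·4·(-3) = 57.
Quadratic formula: t = (-3 ± √57) / 8.
So t = -3/8 + √(57)/8 ≈ 0.5687 or t = -√(57)/8 - 3/8 ≈ -1.3187.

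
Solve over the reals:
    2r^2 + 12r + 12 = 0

Discriminant: (12)^2 - 4*2*12 = 48.
Quadratic formula: r = (-12 +/- sqrt(48)) / 4.
So r = -3 + sqrt(3) ~= -1.2679 or r = -3 - sqrt(3) ~= -4.7321.

r = -4.7321 or r = -1.2679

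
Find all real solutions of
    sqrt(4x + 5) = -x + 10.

x = 5

Square both sides: 4x + 5 = (-x + 10)^2.
Expand and rearrange: x^2 - 24x + 95 = 0.
Solving gives x = 19 or x = 5.
Check each candidate in the original equation:
  x = 19: sqrt(81) = 9, while -x + 10 = -9 — extraneous.
  x = 5: sqrt(25) = 5, while -x + 10 = 5 — valid.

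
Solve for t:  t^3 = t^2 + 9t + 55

Rearrange: t^3 - t^2 - 9t - 55 = 0.
Possible rational roots are divisors of -55. Testing t = 5 gives 0, so (t - 5) is a factor.
Divide: t^3 - t^2 - 9t - 55 = (t - 5)(t^2 + 4t + 11).
The quadratic t^2 + 4t + 11 has discriminant -28 < 0, so no further real roots.

t = 5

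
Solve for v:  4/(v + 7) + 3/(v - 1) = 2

Multiply both sides by (v + 7)(v - 1):
4(v - 1) + 3(v + 7) = 2(v + 7)(v - 1).
Expand and collect terms: 2v^2 + 5v - 31 = 0.
By the quadratic formula, v = (-5 +/- sqrt(273)) / 4, so v ~= 2.8807 or v ~= -5.3807.
Neither value makes a denominator zero (v != -7, v != 1), so both are valid.

v = -5.3807 or v = 2.8807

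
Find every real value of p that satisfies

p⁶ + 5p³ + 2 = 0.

Let u = p³. The equation becomes u² + 5u + 2 = 0.
By the quadratic formula, u = -5/2 + √(17)/2 or u = -5/2 - √(17)/2.
p³ = -5/2 + √(17)/2 gives p = -∛(5/2 - √(17)/2) ≈ -0.7597.
p³ = -5/2 - √(17)/2 gives p = -∛(√(17)/2 + 5/2) ≈ -1.6585.

p = -1.6585 or p = -0.7597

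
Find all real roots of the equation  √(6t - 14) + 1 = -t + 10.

Isolate the radical: √(6t - 14) = -t + 9.
Square both sides: 6t - 14 = (-t + 9)².
Expand and rearrange: t² - 24t + 95 = 0.
Solving gives t = 19 or t = 5.
Check each candidate in the original equation:
  t = 19: √(100) = 10, while -t + 9 = -10 — extraneous.
  t = 5: √(16) = 4, while -t + 9 = 4 — valid.

t = 5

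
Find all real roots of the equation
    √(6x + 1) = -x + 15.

x = 8

Square both sides: 6x + 1 = (-x + 15)².
Expand and rearrange: x² - 36x + 224 = 0.
Solving gives x = 28 or x = 8.
Check each candidate in the original equation:
  x = 28: √(169) = 13, while -x + 15 = -13 — extraneous.
  x = 8: √(49) = 7, while -x + 15 = 7 — valid.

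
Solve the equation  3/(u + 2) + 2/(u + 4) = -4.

u = -4.693 or u = -2.557

Multiply both sides by (u + 2)(u + 4):
3(u + 4) + 2(u + 2) = -4(u + 2)(u + 4).
Expand and collect terms: -4u² - 29u - 48 = 0.
By the quadratic formula, u = (29 ± √73) / -8, so u ≈ -4.693 or u ≈ -2.557.
Neither value makes a denominator zero (u ≠ -2, u ≠ -4), so both are valid.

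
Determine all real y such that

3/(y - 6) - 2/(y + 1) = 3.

Multiply both sides by (y - 6)(y + 1):
3(y + 1) - 2(y - 6) = 3(y - 6)(y + 1).
Expand and collect terms: 3y² - 16y - 33 = 0.
By the quadratic formula, y = (16 ± √652) / 6, so y ≈ 6.9224 or y ≈ -1.589.
Neither value makes a denominator zero (y ≠ 6, y ≠ -1), so both are valid.

y = -1.589 or y = 6.9224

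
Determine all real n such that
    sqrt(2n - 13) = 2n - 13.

n = 6.5 or n = 7

Square both sides: 2n - 13 = (2n - 13)^2.
Expand and rearrange: 4n^2 - 54n + 182 = 0.
Solving gives n = 7 or n = 6.5.
Check each candidate in the original equation:
  n = 7: sqrt(1) = 1, while 2n - 13 = 1 — valid.
  n = 6.5: sqrt(0) = 0, while 2n - 13 = 0 — valid.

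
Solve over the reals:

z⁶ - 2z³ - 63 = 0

z = -1.9129 or z = 2.0801

Let u = z³. The equation becomes u² - 2u - 63 = 0.
Factor: (u + 7)(u - 9) = 0, so u = -7 or u = 9.
z³ = -7 gives z = -∛(7) ≈ -1.9129.
z³ = 9 gives z = ∛(9) ≈ 2.0801.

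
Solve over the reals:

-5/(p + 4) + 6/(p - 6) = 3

p = -5.4182 or p = 7.7516

Multiply both sides by (p + 4)(p - 6):
-5(p - 6) + 6(p + 4) = 3(p + 4)(p - 6).
Expand and collect terms: 3p² - 7p - 126 = 0.
By the quadratic formula, p = (7 ± √1561) / 6, so p ≈ 7.7516 or p ≈ -5.4182.
Neither value makes a denominator zero (p ≠ -4, p ≠ 6), so both are valid.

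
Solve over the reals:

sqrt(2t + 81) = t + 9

Square both sides: 2t + 81 = (t + 9)^2.
Expand and rearrange: t^2 + 16t = 0.
Solving gives t = 0 or t = -16.
Check each candidate in the original equation:
  t = 0: sqrt(81) = 9, while t + 9 = 9 — valid.
  t = -16: sqrt(49) = 7, while t + 9 = -7 — extraneous.

t = 0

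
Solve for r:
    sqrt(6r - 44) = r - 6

r = 8 or r = 10

Square both sides: 6r - 44 = (r - 6)^2.
Expand and rearrange: r^2 - 18r + 80 = 0.
Solving gives r = 10 or r = 8.
Check each candidate in the original equation:
  r = 10: sqrt(16) = 4, while r - 6 = 4 — valid.
  r = 8: sqrt(4) = 2, while r - 6 = 2 — valid.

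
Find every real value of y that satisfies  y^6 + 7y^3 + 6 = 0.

Let u = y^3. The equation becomes u^2 + 7u + 6 = 0.
Factor: (u + 1)(u + 6) = 0, so u = -1 or u = -6.
y^3 = -1 gives y = -1.
y^3 = -6 gives y = -(6)^(1/3) ~= -1.8171.

y = -1.8171 or y = -1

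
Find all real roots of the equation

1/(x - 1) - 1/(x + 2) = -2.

x = -1.366 or x = 0.366

Multiply both sides by (x - 1)(x + 2):
(x + 2) - (x - 1) = -2(x - 1)(x + 2).
Expand and collect terms: -2x² - 2x + 1 = 0.
By the quadratic formula, x = (2 ± √12) / -4, so x ≈ -1.366 or x ≈ 0.366.
Neither value makes a denominator zero (x ≠ 1, x ≠ -2), so both are valid.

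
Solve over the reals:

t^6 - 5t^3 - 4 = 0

t = -0.8886 or t = 1.7865

Let u = t^3. The equation becomes u^2 - 5u - 4 = 0.
By the quadratic formula, u = 5/2 + sqrt(41)/2 or u = 5/2 - sqrt(41)/2.
t^3 = 5/2 + sqrt(41)/2 gives t = (5/2 + sqrt(41)/2)^(1/3) ~= 1.7865.
t^3 = 5/2 - sqrt(41)/2 gives t = -(-5/2 + sqrt(41)/2)^(1/3) ~= -0.8886.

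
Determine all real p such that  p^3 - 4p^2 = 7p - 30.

Rearrange: p^3 - 4p^2 - 7p + 30 = 0.
Possible rational roots are divisors of 30. Testing p = 3 gives 0, so (p - 3) is a factor.
Divide: p^3 - 4p^2 - 7p + 30 = (p - 3)(p^2 - p - 10).
Apply the quadratic formula to p^2 - p - 10 = 0: p = (1 +/- sqrt(41))/2, i.e. p ~= 3.7016 or p ~= -2.7016.

p = -2.7016 or p = 3 or p = 3.7016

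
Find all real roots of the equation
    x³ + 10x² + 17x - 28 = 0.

x = -7 or x = -4 or x = 1

Possible rational roots are divisors of -28. Testing x = -4 gives 0, so (x + 4) is a factor.
Divide: x³ + 10x² + 17x - 28 = (x + 4)(x² + 6x - 7).
Factor the quadratic: x = 1 or x = -7.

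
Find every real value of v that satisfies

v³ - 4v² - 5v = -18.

Rearrange: v³ - 4v² - 5v + 18 = 0.
Possible rational roots are divisors of 18. Testing v = 2 gives 0, so (v - 2) is a factor.
Divide: v³ - 4v² - 5v + 18 = (v - 2)(v² - 2v - 9).
Apply the quadratic formula to v² - 2v - 9 = 0: v = (2 ± √40)/2, i.e. v ≈ 4.1623 or v ≈ -2.1623.

v = -2.1623 or v = 2 or v = 4.1623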